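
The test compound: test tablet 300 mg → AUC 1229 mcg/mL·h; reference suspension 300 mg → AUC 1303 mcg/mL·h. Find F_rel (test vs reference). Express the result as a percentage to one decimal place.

F_rel = 94.3%

F_rel = (AUC_test/D_test) / (AUC_ref/D_ref)
      = (1229/300) / (1303/300)
      = 4.09667 / 4.34333 = 0.9432 = 94.32%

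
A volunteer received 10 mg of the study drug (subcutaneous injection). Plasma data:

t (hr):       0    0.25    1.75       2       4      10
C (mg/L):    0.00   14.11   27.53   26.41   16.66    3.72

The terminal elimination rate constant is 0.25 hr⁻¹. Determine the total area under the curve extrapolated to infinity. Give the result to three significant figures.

AUC = 159 mg/L·hr

Trapezoidal AUC_0→10:
  [0→0.25]: (0.00+14.11)/2 × 0.25 = 1.76375
  [0.25→1.75]: (14.11+27.53)/2 × 1.5 = 31.23
  [1.75→2]: (27.53+26.41)/2 × 0.25 = 6.7425
  [2→4]: (26.41+16.66)/2 × 2 = 43.07
  [4→10]: (16.66+3.72)/2 × 6 = 61.14
  Sum = 143.94625 mg/L·hr
Extrapolated tail: C_last / k_e = 3.72 / 0.25 = 14.880
AUC_0→∞ = 143.94625 + 14.880 = 158.82625 mg/L·hr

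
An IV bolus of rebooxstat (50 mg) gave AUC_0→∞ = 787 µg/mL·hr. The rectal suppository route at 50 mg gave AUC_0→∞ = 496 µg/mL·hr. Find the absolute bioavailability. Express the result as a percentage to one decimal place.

F = (AUC_ev / D_ev) / (AUC_iv / D_iv)
  = (496/50) / (787/50)
  = 9.92 / 15.74 = 0.6302
  = 63.02%

F = 63.0%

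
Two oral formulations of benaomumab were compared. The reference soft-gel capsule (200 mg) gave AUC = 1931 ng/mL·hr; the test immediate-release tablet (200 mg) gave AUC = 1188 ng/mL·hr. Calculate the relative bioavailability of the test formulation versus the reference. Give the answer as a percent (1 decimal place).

F_rel = 61.5%

F_rel = (AUC_test/D_test) / (AUC_ref/D_ref)
      = (1188/200) / (1931/200)
      = 5.94 / 9.655 = 0.6152 = 61.52%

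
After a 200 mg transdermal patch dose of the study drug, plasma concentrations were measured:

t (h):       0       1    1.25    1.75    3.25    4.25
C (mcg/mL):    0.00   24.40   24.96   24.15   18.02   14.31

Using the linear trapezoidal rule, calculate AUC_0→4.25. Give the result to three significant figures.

Trapezoidal AUC_0→4.25:
  [0→1]: (0.00+24.40)/2 × 1 = 12.2
  [1→1.25]: (24.40+24.96)/2 × 0.25 = 6.17
  [1.25→1.75]: (24.96+24.15)/2 × 0.5 = 12.2775
  [1.75→3.25]: (24.15+18.02)/2 × 1.5 = 31.6275
  [3.25→4.25]: (18.02+14.31)/2 × 1 = 16.165
  Sum = 78.44 mcg/mL·h

AUC = 78.4 mcg/mL·h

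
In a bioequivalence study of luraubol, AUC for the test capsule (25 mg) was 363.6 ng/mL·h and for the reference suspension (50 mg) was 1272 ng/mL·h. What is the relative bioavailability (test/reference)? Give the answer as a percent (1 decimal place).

F_rel = (AUC_test/D_test) / (AUC_ref/D_ref)
      = (363.6/25) / (1272/50)
      = 14.544 / 25.44 = 0.5717 = 57.17%

F_rel = 57.2%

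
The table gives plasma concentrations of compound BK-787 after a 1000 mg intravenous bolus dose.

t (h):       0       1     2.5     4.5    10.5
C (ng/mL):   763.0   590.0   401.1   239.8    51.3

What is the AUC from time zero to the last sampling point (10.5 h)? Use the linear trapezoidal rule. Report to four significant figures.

Trapezoidal AUC_0→10.5:
  [0→1]: (763.0+590.0)/2 × 1 = 676.5
  [1→2.5]: (590.0+401.1)/2 × 1.5 = 743.325
  [2.5→4.5]: (401.1+239.8)/2 × 2 = 640.9
  [4.5→10.5]: (239.8+51.3)/2 × 6 = 873.3
  Sum = 2934.025 ng/mL·h

AUC = 2934 ng/mL·h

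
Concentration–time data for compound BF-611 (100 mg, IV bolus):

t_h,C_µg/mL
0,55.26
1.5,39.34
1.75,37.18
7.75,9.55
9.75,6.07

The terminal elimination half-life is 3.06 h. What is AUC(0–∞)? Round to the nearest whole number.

Trapezoidal AUC_0→9.75:
  [0→1.5]: (55.26+39.34)/2 × 1.5 = 70.95
  [1.5→1.75]: (39.34+37.18)/2 × 0.25 = 9.565
  [1.75→7.75]: (37.18+9.55)/2 × 6 = 140.19
  [7.75→9.75]: (9.55+6.07)/2 × 2 = 15.62
  Sum = 236.325 µg/mL·h
k_e = ln2 / t½ = 0.693147 / 3.06 = 0.2265 h^-1
Extrapolated tail: C_last / k_e = 6.07 / 0.2265 = 26.799
AUC_0→∞ = 236.325 + 26.799 = 263.124 µg/mL·h

AUC = 263 µg/mL·h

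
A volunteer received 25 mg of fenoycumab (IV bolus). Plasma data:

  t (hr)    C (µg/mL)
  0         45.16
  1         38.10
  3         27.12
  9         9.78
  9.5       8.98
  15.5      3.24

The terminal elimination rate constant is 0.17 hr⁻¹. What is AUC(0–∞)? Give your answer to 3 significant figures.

Trapezoidal AUC_0→15.5:
  [0→1]: (45.16+38.10)/2 × 1 = 41.63
  [1→3]: (38.10+27.12)/2 × 2 = 65.22
  [3→9]: (27.12+9.78)/2 × 6 = 110.7
  [9→9.5]: (9.78+8.98)/2 × 0.5 = 4.69
  [9.5→15.5]: (8.98+3.24)/2 × 6 = 36.66
  Sum = 258.9 µg/mL·hr
Extrapolated tail: C_last / k_e = 3.24 / 0.17 = 19.059
AUC_0→∞ = 258.9 + 19.059 = 277.959 µg/mL·hr

AUC = 278 µg/mL·hr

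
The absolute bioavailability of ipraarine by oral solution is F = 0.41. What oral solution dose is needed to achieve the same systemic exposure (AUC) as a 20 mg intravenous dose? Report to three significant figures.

For equal systemic exposure: F × D_ev = D_iv
D_ev = D_iv / F = 20 / 0.41 = 48.7805 mg

D_oral = 48.8 mg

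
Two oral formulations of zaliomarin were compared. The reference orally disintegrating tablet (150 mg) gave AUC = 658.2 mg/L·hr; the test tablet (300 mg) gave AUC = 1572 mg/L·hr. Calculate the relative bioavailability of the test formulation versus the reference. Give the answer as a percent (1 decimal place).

F_rel = (AUC_test/D_test) / (AUC_ref/D_ref)
      = (1572/300) / (658.2/150)
      = 5.24 / 4.388 = 1.1942 = 119.42%

F_rel = 119.4%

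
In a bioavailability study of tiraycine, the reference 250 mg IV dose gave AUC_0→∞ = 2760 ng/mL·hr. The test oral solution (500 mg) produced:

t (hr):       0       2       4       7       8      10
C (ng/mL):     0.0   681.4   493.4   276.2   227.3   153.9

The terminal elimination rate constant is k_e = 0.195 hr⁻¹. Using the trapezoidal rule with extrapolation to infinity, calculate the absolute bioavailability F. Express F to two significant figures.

F = 0.80

Trapezoidal AUC_0→10 (oral solution):
  [0→2]: (0.0+681.4)/2 × 2 = 681.4
  [2→4]: (681.4+493.4)/2 × 2 = 1174.8
  [4→7]: (493.4+276.2)/2 × 3 = 1154.4
  [7→8]: (276.2+227.3)/2 × 1 = 251.75
  [8→10]: (227.3+153.9)/2 × 2 = 381.2
  Sum = 3643.55 ng/mL·hr
Tail: C_last/k_e = 153.9/0.195 = 789.231
AUC_0→∞ (oral solution) = 3643.55 + 789.231 = 4432.781 ng/mL·hr
F = (AUC_ev/D_ev)/(AUC_iv/D_iv) = (4432.781/500)/(2760/250) = 8.865562/11.04 = 0.8030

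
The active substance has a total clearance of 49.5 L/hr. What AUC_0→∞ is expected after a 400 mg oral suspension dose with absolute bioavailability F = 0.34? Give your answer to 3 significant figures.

AUC_0→∞ = F × Dose / CL
        = 0.34 × 400 / 49.5 = 2.74747 mg/L·hr

AUC = 2.75 mg/L·hr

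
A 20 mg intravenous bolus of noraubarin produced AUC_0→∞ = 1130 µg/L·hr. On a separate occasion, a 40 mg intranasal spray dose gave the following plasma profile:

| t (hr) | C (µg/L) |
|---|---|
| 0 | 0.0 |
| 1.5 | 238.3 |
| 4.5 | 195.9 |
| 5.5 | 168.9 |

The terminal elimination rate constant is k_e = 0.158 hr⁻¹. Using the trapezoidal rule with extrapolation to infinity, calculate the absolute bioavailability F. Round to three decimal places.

Trapezoidal AUC_0→5.5 (intranasal spray):
  [0→1.5]: (0.0+238.3)/2 × 1.5 = 178.725
  [1.5→4.5]: (238.3+195.9)/2 × 3 = 651.3
  [4.5→5.5]: (195.9+168.9)/2 × 1 = 182.4
  Sum = 1012.425 µg/L·hr
Tail: C_last/k_e = 168.9/0.158 = 1068.987
AUC_0→∞ (intranasal spray) = 1012.425 + 1068.987 = 2081.412 µg/L·hr
F = (AUC_ev/D_ev)/(AUC_iv/D_iv) = (2081.412/40)/(1130/20) = 52.0353/56.5 = 0.9210

F = 0.921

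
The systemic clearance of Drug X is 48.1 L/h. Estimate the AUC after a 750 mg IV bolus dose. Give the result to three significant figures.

AUC_0→∞ = Dose_iv / CL
        = 750 / 48.1 = 15.5925 mg/L·h

AUC = 15.6 mg/L·h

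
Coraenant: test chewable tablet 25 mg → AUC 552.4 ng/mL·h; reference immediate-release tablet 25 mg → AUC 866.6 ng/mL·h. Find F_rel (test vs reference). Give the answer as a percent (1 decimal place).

F_rel = (AUC_test/D_test) / (AUC_ref/D_ref)
      = (552.4/25) / (866.6/25)
      = 22.096 / 34.664 = 0.6374 = 63.74%

F_rel = 63.7%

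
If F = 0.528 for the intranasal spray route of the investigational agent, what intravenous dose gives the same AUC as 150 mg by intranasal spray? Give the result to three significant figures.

D_iv = 79.2 mg

Systemic exposure from an extravascular dose = F × D_ev, so the equivalent IV dose is F × D_ev.
D_iv = F × D_ev = 0.528 × 150 = 79.2 mg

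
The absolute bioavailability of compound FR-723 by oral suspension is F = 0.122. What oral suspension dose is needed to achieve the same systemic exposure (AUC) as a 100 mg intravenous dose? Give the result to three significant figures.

For equal systemic exposure: F × D_ev = D_iv
D_ev = D_iv / F = 100 / 0.122 = 819.672 mg

D_oral = 820 mg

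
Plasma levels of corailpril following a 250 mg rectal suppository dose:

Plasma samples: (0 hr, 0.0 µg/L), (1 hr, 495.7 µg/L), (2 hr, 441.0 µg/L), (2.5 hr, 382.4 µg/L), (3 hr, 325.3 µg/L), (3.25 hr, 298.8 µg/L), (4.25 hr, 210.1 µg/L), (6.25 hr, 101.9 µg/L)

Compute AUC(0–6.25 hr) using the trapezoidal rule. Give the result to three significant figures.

Trapezoidal AUC_0→6.25:
  [0→1]: (0.0+495.7)/2 × 1 = 247.85
  [1→2]: (495.7+441.0)/2 × 1 = 468.35
  [2→2.5]: (441.0+382.4)/2 × 0.5 = 205.85
  [2.5→3]: (382.4+325.3)/2 × 0.5 = 176.925
  [3→3.25]: (325.3+298.8)/2 × 0.25 = 78.0125
  [3.25→4.25]: (298.8+210.1)/2 × 1 = 254.45
  [4.25→6.25]: (210.1+101.9)/2 × 2 = 312.0
  Sum = 1743.4375 µg/L·hr

AUC = 1740 µg/L·hr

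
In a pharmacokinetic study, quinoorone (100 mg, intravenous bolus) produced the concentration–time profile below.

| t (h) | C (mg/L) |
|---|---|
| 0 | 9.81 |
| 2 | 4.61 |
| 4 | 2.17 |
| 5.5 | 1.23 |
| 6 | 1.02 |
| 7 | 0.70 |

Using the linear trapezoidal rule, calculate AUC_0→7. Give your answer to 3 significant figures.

Trapezoidal AUC_0→7:
  [0→2]: (9.81+4.61)/2 × 2 = 14.42
  [2→4]: (4.61+2.17)/2 × 2 = 6.78
  [4→5.5]: (2.17+1.23)/2 × 1.5 = 2.55
  [5.5→6]: (1.23+1.02)/2 × 0.5 = 0.5625
  [6→7]: (1.02+0.70)/2 × 1 = 0.86
  Sum = 25.1725 mg/L·h

AUC = 25.2 mg/L·h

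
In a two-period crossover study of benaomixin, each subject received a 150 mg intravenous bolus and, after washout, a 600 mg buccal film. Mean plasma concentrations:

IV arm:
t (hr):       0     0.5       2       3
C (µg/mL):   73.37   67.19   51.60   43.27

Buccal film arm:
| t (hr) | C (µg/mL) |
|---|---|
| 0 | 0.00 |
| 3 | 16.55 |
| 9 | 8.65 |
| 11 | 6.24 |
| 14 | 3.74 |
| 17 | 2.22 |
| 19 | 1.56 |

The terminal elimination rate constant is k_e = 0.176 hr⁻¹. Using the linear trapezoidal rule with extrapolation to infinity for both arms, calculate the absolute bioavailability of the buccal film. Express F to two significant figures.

F = 0.091

Trapezoidal AUC_0→3 (IV):
  [0→0.5]: (73.37+67.19)/2 × 0.5 = 35.14
  [0.5→2]: (67.19+51.60)/2 × 1.5 = 89.0925
  [2→3]: (51.60+43.27)/2 × 1 = 47.435
  Sum = 171.6675 µg/mL·hr
IV tail: 43.27/0.176 = 245.852; AUC_iv,0→∞ = 171.6675 + 245.852 = 417.5195 µg/mL·hr
Trapezoidal AUC_0→19 (buccal film):
  [0→3]: (0.00+16.55)/2 × 3 = 24.825
  [3→9]: (16.55+8.65)/2 × 6 = 75.6
  [9→11]: (8.65+6.24)/2 × 2 = 14.89
  [11→14]: (6.24+3.74)/2 × 3 = 14.97
  [14→17]: (3.74+2.22)/2 × 3 = 8.94
  [17→19]: (2.22+1.56)/2 × 2 = 3.78
  Sum = 143.005 µg/mL·hr
buccal film tail: 1.56/0.176 = 8.864; AUC_ev,0→∞ = 143.005 + 8.864 = 151.869 µg/mL·hr
F = (AUC_ev/D_ev)/(AUC_iv/D_iv) = (151.869/600)/(417.5195/150) = 0.253115/2.78346 = 0.0909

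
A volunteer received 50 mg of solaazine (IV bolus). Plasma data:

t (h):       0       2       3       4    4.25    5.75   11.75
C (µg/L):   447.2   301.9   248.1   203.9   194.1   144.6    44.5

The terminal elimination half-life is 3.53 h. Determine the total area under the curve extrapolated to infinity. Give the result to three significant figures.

Trapezoidal AUC_0→11.75:
  [0→2]: (447.2+301.9)/2 × 2 = 749.1
  [2→3]: (301.9+248.1)/2 × 1 = 275.0
  [3→4]: (248.1+203.9)/2 × 1 = 226.0
  [4→4.25]: (203.9+194.1)/2 × 0.25 = 49.75
  [4.25→5.75]: (194.1+144.6)/2 × 1.5 = 254.025
  [5.75→11.75]: (144.6+44.5)/2 × 6 = 567.3
  Sum = 2121.175 µg/L·h
k_e = ln2 / t½ = 0.693147 / 3.53 = 0.1964 h^-1
Extrapolated tail: C_last / k_e = 44.5 / 0.1964 = 226.578
AUC_0→∞ = 2121.175 + 226.578 = 2347.753 µg/L·h

AUC = 2350 µg/L·h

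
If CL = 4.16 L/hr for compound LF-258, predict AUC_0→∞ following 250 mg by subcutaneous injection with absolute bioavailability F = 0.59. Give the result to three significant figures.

AUC = 35.5 mg/L·hr

AUC_0→∞ = F × Dose / CL
        = 0.59 × 250 / 4.16 = 35.4567 mg/L·hr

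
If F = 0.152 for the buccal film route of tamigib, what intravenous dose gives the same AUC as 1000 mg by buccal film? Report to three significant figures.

Systemic exposure from an extravascular dose = F × D_ev, so the equivalent IV dose is F × D_ev.
D_iv = F × D_ev = 0.152 × 1000 = 152 mg

D_iv = 152 mg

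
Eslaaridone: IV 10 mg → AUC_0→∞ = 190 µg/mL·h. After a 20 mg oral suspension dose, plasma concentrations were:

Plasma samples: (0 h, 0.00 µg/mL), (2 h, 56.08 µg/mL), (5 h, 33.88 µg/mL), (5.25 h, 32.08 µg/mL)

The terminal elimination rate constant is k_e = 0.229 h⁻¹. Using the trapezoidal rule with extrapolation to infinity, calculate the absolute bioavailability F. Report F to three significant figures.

F = 0.893

Trapezoidal AUC_0→5.25 (oral suspension):
  [0→2]: (0.00+56.08)/2 × 2 = 56.08
  [2→5]: (56.08+33.88)/2 × 3 = 134.94
  [5→5.25]: (33.88+32.08)/2 × 0.25 = 8.245
  Sum = 199.265 µg/mL·h
Tail: C_last/k_e = 32.08/0.229 = 140.087
AUC_0→∞ (oral suspension) = 199.265 + 140.087 = 339.352 µg/mL·h
F = (AUC_ev/D_ev)/(AUC_iv/D_iv) = (339.352/20)/(190/10) = 16.9676/19 = 0.8930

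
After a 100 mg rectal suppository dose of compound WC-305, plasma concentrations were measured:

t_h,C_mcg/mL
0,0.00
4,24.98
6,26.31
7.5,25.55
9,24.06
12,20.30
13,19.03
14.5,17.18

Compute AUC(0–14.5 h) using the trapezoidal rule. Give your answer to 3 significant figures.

Trapezoidal AUC_0→14.5:
  [0→4]: (0.00+24.98)/2 × 4 = 49.96
  [4→6]: (24.98+26.31)/2 × 2 = 51.29
  [6→7.5]: (26.31+25.55)/2 × 1.5 = 38.895
  [7.5→9]: (25.55+24.06)/2 × 1.5 = 37.2075
  [9→12]: (24.06+20.30)/2 × 3 = 66.54
  [12→13]: (20.30+19.03)/2 × 1 = 19.665
  [13→14.5]: (19.03+17.18)/2 × 1.5 = 27.1575
  Sum = 290.715 mcg/mL·h

AUC = 291 mcg/mL·h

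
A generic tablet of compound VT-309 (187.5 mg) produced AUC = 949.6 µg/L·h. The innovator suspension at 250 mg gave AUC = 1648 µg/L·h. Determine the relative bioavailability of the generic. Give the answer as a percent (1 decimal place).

F_rel = 76.8%

F_rel = (AUC_test/D_test) / (AUC_ref/D_ref)
      = (949.6/187.5) / (1648/250)
      = 5.06453 / 6.592 = 0.7683 = 76.83%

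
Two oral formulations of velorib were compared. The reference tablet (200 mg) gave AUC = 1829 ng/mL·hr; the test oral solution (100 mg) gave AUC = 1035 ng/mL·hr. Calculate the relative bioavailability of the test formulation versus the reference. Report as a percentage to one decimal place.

F_rel = (AUC_test/D_test) / (AUC_ref/D_ref)
      = (1035/100) / (1829/200)
      = 10.35 / 9.145 = 1.1318 = 113.18%

F_rel = 113.2%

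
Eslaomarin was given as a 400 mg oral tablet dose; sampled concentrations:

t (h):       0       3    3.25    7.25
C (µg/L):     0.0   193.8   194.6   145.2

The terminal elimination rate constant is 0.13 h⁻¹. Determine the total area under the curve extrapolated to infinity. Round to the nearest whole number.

AUC = 2136 µg/L·h

Trapezoidal AUC_0→7.25:
  [0→3]: (0.0+193.8)/2 × 3 = 290.7
  [3→3.25]: (193.8+194.6)/2 × 0.25 = 48.55
  [3.25→7.25]: (194.6+145.2)/2 × 4 = 679.6
  Sum = 1018.85 µg/L·h
Extrapolated tail: C_last / k_e = 145.2 / 0.13 = 1116.923
AUC_0→∞ = 1018.85 + 1116.923 = 2135.773 µg/L·h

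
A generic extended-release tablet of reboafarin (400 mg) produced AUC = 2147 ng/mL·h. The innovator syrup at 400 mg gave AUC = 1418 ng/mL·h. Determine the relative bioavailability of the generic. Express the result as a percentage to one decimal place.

F_rel = 151.4%

F_rel = (AUC_test/D_test) / (AUC_ref/D_ref)
      = (2147/400) / (1418/400)
      = 5.3675 / 3.545 = 1.5141 = 151.41%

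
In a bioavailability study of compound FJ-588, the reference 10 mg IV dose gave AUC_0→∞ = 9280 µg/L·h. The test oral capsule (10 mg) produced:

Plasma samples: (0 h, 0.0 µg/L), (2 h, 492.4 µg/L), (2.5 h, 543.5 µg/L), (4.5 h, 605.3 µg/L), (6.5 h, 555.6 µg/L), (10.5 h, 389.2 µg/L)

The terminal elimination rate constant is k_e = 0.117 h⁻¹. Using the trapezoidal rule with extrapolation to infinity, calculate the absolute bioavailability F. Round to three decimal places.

Trapezoidal AUC_0→10.5 (oral capsule):
  [0→2]: (0.0+492.4)/2 × 2 = 492.4
  [2→2.5]: (492.4+543.5)/2 × 0.5 = 258.975
  [2.5→4.5]: (543.5+605.3)/2 × 2 = 1148.8
  [4.5→6.5]: (605.3+555.6)/2 × 2 = 1160.9
  [6.5→10.5]: (555.6+389.2)/2 × 4 = 1889.6
  Sum = 4950.675 µg/L·h
Tail: C_last/k_e = 389.2/0.117 = 3326.496
AUC_0→∞ (oral capsule) = 4950.675 + 3326.496 = 8277.171 µg/L·h
F = (AUC_ev/D_ev)/(AUC_iv/D_iv) = (8277.171/10)/(9280/10) = 827.7171/928 = 0.8919

F = 0.892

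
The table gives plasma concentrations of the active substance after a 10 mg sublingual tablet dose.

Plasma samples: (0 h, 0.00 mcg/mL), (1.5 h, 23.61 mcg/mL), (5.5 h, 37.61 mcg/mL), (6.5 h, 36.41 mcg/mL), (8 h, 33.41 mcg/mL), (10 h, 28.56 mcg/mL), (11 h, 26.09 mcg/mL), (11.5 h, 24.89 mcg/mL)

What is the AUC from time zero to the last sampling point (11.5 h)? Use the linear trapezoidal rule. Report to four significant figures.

Trapezoidal AUC_0→11.5:
  [0→1.5]: (0.00+23.61)/2 × 1.5 = 17.7075
  [1.5→5.5]: (23.61+37.61)/2 × 4 = 122.44
  [5.5→6.5]: (37.61+36.41)/2 × 1 = 37.01
  [6.5→8]: (36.41+33.41)/2 × 1.5 = 52.365
  [8→10]: (33.41+28.56)/2 × 2 = 61.97
  [10→11]: (28.56+26.09)/2 × 1 = 27.325
  [11→11.5]: (26.09+24.89)/2 × 0.5 = 12.745
  Sum = 331.5625 mcg/mL·h

AUC = 331.6 mcg/mL·h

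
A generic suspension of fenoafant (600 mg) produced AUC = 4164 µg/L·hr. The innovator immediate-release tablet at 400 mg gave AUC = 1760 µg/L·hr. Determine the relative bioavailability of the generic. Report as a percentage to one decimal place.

F_rel = (AUC_test/D_test) / (AUC_ref/D_ref)
      = (4164/600) / (1760/400)
      = 6.94 / 4.4 = 1.5773 = 157.73%

F_rel = 157.7%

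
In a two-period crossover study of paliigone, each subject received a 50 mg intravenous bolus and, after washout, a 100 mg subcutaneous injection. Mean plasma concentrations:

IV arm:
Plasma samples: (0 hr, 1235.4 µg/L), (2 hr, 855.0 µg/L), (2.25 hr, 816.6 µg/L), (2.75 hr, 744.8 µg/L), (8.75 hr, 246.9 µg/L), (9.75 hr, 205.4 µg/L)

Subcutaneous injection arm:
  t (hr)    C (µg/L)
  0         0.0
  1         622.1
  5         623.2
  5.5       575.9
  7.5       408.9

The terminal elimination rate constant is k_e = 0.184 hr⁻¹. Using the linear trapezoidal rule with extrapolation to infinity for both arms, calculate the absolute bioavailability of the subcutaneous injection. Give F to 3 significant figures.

F = 0.450

Trapezoidal AUC_0→9.75 (IV):
  [0→2]: (1235.4+855.0)/2 × 2 = 2090.4
  [2→2.25]: (855.0+816.6)/2 × 0.25 = 208.95
  [2.25→2.75]: (816.6+744.8)/2 × 0.5 = 390.35
  [2.75→8.75]: (744.8+246.9)/2 × 6 = 2975.1
  [8.75→9.75]: (246.9+205.4)/2 × 1 = 226.15
  Sum = 5890.95 µg/L·hr
IV tail: 205.4/0.184 = 1116.304; AUC_iv,0→∞ = 5890.95 + 1116.304 = 7007.254 µg/L·hr
Trapezoidal AUC_0→7.5 (subcutaneous injection):
  [0→1]: (0.0+622.1)/2 × 1 = 311.05
  [1→5]: (622.1+623.2)/2 × 4 = 2490.6
  [5→5.5]: (623.2+575.9)/2 × 0.5 = 299.775
  [5.5→7.5]: (575.9+408.9)/2 × 2 = 984.8
  Sum = 4086.225 µg/L·hr
subcutaneous injection tail: 408.9/0.184 = 2222.283; AUC_ev,0→∞ = 4086.225 + 2222.283 = 6308.508 µg/L·hr
F = (AUC_ev/D_ev)/(AUC_iv/D_iv) = (6308.508/100)/(7007.254/50) = 63.08508/140.14508 = 0.4501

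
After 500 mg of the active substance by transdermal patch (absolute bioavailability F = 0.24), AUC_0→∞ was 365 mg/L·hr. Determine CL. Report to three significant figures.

CL = F × Dose / AUC_0→∞
   = 0.24 × 500 / 365 = 0.328767 L/hr

CL = 0.329 L/hr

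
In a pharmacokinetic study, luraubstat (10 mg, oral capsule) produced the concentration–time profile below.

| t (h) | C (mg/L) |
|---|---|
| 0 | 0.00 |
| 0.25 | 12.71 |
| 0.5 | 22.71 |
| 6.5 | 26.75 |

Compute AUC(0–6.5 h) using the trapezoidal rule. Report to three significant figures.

Trapezoidal AUC_0→6.5:
  [0→0.25]: (0.00+12.71)/2 × 0.25 = 1.58875
  [0.25→0.5]: (12.71+22.71)/2 × 0.25 = 4.4275
  [0.5→6.5]: (22.71+26.75)/2 × 6 = 148.38
  Sum = 154.39625 mg/L·h

AUC = 154 mg/L·h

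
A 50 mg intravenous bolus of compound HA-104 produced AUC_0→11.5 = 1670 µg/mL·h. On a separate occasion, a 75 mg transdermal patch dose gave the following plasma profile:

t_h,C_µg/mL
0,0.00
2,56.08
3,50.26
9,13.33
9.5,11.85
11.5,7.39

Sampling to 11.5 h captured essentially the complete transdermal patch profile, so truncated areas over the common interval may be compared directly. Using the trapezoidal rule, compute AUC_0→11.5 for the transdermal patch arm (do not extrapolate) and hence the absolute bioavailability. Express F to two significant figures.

F = 0.13

Trapezoidal AUC_0→11.5 (transdermal patch):
  [0→2]: (0.00+56.08)/2 × 2 = 56.08
  [2→3]: (56.08+50.26)/2 × 1 = 53.17
  [3→9]: (50.26+13.33)/2 × 6 = 190.77
  [9→9.5]: (13.33+11.85)/2 × 0.5 = 6.295
  [9.5→11.5]: (11.85+7.39)/2 × 2 = 19.24
  Sum = 325.555 µg/mL·h
F = (AUC_ev/D_ev)/(AUC_iv/D_iv) = (325.555/75)/(1670/50) = 4.34073/33.4 = 0.1300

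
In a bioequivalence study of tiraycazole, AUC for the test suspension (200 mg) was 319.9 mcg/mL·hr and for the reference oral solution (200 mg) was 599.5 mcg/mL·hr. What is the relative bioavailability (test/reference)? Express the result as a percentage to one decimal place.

F_rel = (AUC_test/D_test) / (AUC_ref/D_ref)
      = (319.9/200) / (599.5/200)
      = 1.5995 / 2.9975 = 0.5336 = 53.36%

F_rel = 53.4%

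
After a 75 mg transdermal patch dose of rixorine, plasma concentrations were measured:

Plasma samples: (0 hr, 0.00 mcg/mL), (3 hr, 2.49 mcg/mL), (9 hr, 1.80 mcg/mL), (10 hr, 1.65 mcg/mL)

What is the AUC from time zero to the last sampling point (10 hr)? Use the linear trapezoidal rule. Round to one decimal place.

AUC = 18.3 mcg/mL·hr

Trapezoidal AUC_0→10:
  [0→3]: (0.00+2.49)/2 × 3 = 3.735
  [3→9]: (2.49+1.80)/2 × 6 = 12.87
  [9→10]: (1.80+1.65)/2 × 1 = 1.725
  Sum = 18.33 mcg/mL·hr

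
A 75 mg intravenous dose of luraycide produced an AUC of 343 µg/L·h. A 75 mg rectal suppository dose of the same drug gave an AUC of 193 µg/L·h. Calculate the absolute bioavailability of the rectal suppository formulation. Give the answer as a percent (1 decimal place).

F = (AUC_ev / D_ev) / (AUC_iv / D_iv)
  = (193/75) / (343/75)
  = 2.57333 / 4.57333 = 0.5627
  = 56.27%

F = 56.3%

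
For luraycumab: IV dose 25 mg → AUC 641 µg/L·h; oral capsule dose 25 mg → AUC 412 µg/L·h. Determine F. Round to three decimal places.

F = 0.643

F = (AUC_ev / D_ev) / (AUC_iv / D_iv)
  = (412/25) / (641/25)
  = 16.48 / 25.64 = 0.6427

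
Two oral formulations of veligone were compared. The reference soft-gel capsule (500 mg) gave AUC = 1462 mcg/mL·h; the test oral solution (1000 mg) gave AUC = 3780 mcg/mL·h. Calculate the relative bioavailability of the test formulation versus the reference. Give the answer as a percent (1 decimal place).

F_rel = (AUC_test/D_test) / (AUC_ref/D_ref)
      = (3780/1000) / (1462/500)
      = 3.78 / 2.924 = 1.2927 = 129.27%

F_rel = 129.3%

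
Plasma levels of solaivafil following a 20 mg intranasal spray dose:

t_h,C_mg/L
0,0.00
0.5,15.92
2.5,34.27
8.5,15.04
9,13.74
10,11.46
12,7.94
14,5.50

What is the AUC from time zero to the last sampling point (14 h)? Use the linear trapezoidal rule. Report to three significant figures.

AUC = 255 mg/L·h

Trapezoidal AUC_0→14:
  [0→0.5]: (0.00+15.92)/2 × 0.5 = 3.98
  [0.5→2.5]: (15.92+34.27)/2 × 2 = 50.19
  [2.5→8.5]: (34.27+15.04)/2 × 6 = 147.93
  [8.5→9]: (15.04+13.74)/2 × 0.5 = 7.195
  [9→10]: (13.74+11.46)/2 × 1 = 12.6
  [10→12]: (11.46+7.94)/2 × 2 = 19.4
  [12→14]: (7.94+5.50)/2 × 2 = 13.44
  Sum = 254.735 mg/L·h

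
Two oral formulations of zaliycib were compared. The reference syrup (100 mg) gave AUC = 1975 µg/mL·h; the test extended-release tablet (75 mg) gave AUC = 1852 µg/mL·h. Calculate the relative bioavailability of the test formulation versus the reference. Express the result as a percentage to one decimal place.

F_rel = (AUC_test/D_test) / (AUC_ref/D_ref)
      = (1852/75) / (1975/100)
      = 24.6933 / 19.75 = 1.2503 = 125.03%

F_rel = 125.0%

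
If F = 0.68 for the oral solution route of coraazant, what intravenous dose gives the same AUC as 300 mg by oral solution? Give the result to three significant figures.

Systemic exposure from an extravascular dose = F × D_ev, so the equivalent IV dose is F × D_ev.
D_iv = F × D_ev = 0.68 × 300 = 204 mg

D_iv = 204 mg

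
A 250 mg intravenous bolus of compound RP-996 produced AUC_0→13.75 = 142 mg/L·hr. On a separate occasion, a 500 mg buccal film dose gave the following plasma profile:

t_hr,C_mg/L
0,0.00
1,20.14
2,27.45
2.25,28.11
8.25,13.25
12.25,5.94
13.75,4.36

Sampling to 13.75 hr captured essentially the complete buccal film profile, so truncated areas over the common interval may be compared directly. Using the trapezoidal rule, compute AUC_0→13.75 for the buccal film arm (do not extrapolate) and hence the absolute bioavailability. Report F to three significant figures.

F = 0.743

Trapezoidal AUC_0→13.75 (buccal film):
  [0→1]: (0.00+20.14)/2 × 1 = 10.07
  [1→2]: (20.14+27.45)/2 × 1 = 23.795
  [2→2.25]: (27.45+28.11)/2 × 0.25 = 6.945
  [2.25→8.25]: (28.11+13.25)/2 × 6 = 124.08
  [8.25→12.25]: (13.25+5.94)/2 × 4 = 38.38
  [12.25→13.75]: (5.94+4.36)/2 × 1.5 = 7.725
  Sum = 210.995 mg/L·hr
F = (AUC_ev/D_ev)/(AUC_iv/D_iv) = (210.995/500)/(142/250) = 0.42199/0.568 = 0.7429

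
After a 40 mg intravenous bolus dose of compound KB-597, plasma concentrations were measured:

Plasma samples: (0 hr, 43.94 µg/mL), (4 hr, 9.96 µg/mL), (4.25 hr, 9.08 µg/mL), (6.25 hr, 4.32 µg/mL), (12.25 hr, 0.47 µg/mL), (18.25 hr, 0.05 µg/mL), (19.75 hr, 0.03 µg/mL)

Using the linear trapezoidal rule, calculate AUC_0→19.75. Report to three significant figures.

AUC = 140 µg/mL·hr

Trapezoidal AUC_0→19.75:
  [0→4]: (43.94+9.96)/2 × 4 = 107.8
  [4→4.25]: (9.96+9.08)/2 × 0.25 = 2.38
  [4.25→6.25]: (9.08+4.32)/2 × 2 = 13.4
  [6.25→12.25]: (4.32+0.47)/2 × 6 = 14.37
  [12.25→18.25]: (0.47+0.05)/2 × 6 = 1.56
  [18.25→19.75]: (0.05+0.03)/2 × 1.5 = 0.06
  Sum = 139.57 µg/mL·hr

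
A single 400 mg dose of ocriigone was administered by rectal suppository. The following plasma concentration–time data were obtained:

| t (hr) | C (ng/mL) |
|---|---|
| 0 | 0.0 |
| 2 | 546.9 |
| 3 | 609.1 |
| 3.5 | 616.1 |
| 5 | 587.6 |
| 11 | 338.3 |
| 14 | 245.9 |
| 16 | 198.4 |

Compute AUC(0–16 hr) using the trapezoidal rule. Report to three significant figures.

Trapezoidal AUC_0→16:
  [0→2]: (0.0+546.9)/2 × 2 = 546.9
  [2→3]: (546.9+609.1)/2 × 1 = 578.0
  [3→3.5]: (609.1+616.1)/2 × 0.5 = 306.3
  [3.5→5]: (616.1+587.6)/2 × 1.5 = 902.775
  [5→11]: (587.6+338.3)/2 × 6 = 2777.7
  [11→14]: (338.3+245.9)/2 × 3 = 876.3
  [14→16]: (245.9+198.4)/2 × 2 = 444.3
  Sum = 6432.275 ng/mL·hr

AUC = 6430 ng/mL·hr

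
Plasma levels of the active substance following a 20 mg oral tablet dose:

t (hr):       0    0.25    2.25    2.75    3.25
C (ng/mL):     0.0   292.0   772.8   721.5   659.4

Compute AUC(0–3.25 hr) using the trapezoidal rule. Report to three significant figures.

Trapezoidal AUC_0→3.25:
  [0→0.25]: (0.0+292.0)/2 × 0.25 = 36.5
  [0.25→2.25]: (292.0+772.8)/2 × 2 = 1064.8
  [2.25→2.75]: (772.8+721.5)/2 × 0.5 = 373.575
  [2.75→3.25]: (721.5+659.4)/2 × 0.5 = 345.225
  Sum = 1820.1 ng/mL·hr

AUC = 1820 ng/mL·hr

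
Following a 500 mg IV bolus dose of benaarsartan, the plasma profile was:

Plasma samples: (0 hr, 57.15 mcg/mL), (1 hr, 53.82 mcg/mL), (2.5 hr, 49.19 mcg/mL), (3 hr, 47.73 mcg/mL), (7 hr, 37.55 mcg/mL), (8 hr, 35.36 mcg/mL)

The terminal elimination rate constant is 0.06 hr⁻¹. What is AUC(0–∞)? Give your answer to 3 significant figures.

Trapezoidal AUC_0→8:
  [0→1]: (57.15+53.82)/2 × 1 = 55.485
  [1→2.5]: (53.82+49.19)/2 × 1.5 = 77.2575
  [2.5→3]: (49.19+47.73)/2 × 0.5 = 24.23
  [3→7]: (47.73+37.55)/2 × 4 = 170.56
  [7→8]: (37.55+35.36)/2 × 1 = 36.455
  Sum = 363.9875 mcg/mL·hr
Extrapolated tail: C_last / k_e = 35.36 / 0.06 = 589.333
AUC_0→∞ = 363.9875 + 589.333 = 953.3205 mcg/mL·hr

AUC = 953 mcg/mL·hr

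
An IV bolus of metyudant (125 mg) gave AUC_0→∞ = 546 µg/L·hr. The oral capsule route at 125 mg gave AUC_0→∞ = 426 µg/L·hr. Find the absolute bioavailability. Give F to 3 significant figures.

F = 0.780

F = (AUC_ev / D_ev) / (AUC_iv / D_iv)
  = (426/125) / (546/125)
  = 3.408 / 4.368 = 0.7802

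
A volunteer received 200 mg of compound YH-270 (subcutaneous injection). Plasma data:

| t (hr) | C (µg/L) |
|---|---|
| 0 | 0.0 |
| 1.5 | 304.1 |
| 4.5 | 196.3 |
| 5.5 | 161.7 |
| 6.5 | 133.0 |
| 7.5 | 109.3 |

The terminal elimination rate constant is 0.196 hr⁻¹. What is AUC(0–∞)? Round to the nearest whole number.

AUC = 1984 µg/L·hr

Trapezoidal AUC_0→7.5:
  [0→1.5]: (0.0+304.1)/2 × 1.5 = 228.075
  [1.5→4.5]: (304.1+196.3)/2 × 3 = 750.6
  [4.5→5.5]: (196.3+161.7)/2 × 1 = 179.0
  [5.5→6.5]: (161.7+133.0)/2 × 1 = 147.35
  [6.5→7.5]: (133.0+109.3)/2 × 1 = 121.15
  Sum = 1426.175 µg/L·hr
Extrapolated tail: C_last / k_e = 109.3 / 0.196 = 557.653
AUC_0→∞ = 1426.175 + 557.653 = 1983.828 µg/L·hr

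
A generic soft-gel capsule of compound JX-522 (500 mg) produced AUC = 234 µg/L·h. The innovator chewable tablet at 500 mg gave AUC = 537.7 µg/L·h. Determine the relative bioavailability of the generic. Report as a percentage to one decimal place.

F_rel = 43.5%

F_rel = (AUC_test/D_test) / (AUC_ref/D_ref)
      = (234/500) / (537.7/500)
      = 0.468 / 1.0754 = 0.4352 = 43.52%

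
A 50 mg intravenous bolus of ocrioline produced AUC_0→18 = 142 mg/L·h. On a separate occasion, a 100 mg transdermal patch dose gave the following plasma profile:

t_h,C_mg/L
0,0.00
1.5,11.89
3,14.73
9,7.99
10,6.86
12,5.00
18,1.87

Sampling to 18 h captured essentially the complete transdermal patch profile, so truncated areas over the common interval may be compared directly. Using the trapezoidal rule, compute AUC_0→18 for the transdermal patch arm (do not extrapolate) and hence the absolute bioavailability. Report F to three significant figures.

Trapezoidal AUC_0→18 (transdermal patch):
  [0→1.5]: (0.00+11.89)/2 × 1.5 = 8.9175
  [1.5→3]: (11.89+14.73)/2 × 1.5 = 19.965
  [3→9]: (14.73+7.99)/2 × 6 = 68.16
  [9→10]: (7.99+6.86)/2 × 1 = 7.425
  [10→12]: (6.86+5.00)/2 × 2 = 11.86
  [12→18]: (5.00+1.87)/2 × 6 = 20.61
  Sum = 136.9375 mg/L·h
F = (AUC_ev/D_ev)/(AUC_iv/D_iv) = (136.9375/100)/(142/50) = 1.369375/2.84 = 0.4822

F = 0.482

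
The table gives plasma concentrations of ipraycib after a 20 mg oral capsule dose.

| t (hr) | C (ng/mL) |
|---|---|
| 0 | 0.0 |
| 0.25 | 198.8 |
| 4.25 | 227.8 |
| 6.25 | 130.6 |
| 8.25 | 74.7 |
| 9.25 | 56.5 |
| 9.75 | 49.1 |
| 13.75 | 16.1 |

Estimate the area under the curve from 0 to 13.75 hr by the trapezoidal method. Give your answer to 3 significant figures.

Trapezoidal AUC_0→13.75:
  [0→0.25]: (0.0+198.8)/2 × 0.25 = 24.85
  [0.25→4.25]: (198.8+227.8)/2 × 4 = 853.2
  [4.25→6.25]: (227.8+130.6)/2 × 2 = 358.4
  [6.25→8.25]: (130.6+74.7)/2 × 2 = 205.3
  [8.25→9.25]: (74.7+56.5)/2 × 1 = 65.6
  [9.25→9.75]: (56.5+49.1)/2 × 0.5 = 26.4
  [9.75→13.75]: (49.1+16.1)/2 × 4 = 130.4
  Sum = 1664.15 ng/mL·hr

AUC = 1660 ng/mL·hr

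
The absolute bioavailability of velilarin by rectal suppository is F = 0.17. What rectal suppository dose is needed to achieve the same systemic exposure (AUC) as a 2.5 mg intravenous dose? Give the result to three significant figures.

D_rectal = 14.7 mg

For equal systemic exposure: F × D_ev = D_iv
D_ev = D_iv / F = 2.5 / 0.17 = 14.7059 mg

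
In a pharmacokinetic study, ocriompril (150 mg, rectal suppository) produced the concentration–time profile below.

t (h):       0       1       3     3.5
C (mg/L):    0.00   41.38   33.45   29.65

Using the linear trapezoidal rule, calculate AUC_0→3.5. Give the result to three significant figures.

Trapezoidal AUC_0→3.5:
  [0→1]: (0.00+41.38)/2 × 1 = 20.69
  [1→3]: (41.38+33.45)/2 × 2 = 74.83
  [3→3.5]: (33.45+29.65)/2 × 0.5 = 15.775
  Sum = 111.295 mg/L·h

AUC = 111 mg/L·h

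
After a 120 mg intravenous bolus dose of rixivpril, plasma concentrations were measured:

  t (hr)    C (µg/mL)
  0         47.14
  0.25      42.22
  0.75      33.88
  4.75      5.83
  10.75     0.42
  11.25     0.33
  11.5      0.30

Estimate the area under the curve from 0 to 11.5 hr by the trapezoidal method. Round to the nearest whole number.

AUC = 129 µg/mL·hr

Trapezoidal AUC_0→11.5:
  [0→0.25]: (47.14+42.22)/2 × 0.25 = 11.17
  [0.25→0.75]: (42.22+33.88)/2 × 0.5 = 19.025
  [0.75→4.75]: (33.88+5.83)/2 × 4 = 79.42
  [4.75→10.75]: (5.83+0.42)/2 × 6 = 18.75
  [10.75→11.25]: (0.42+0.33)/2 × 0.5 = 0.1875
  [11.25→11.5]: (0.33+0.30)/2 × 0.25 = 0.07875
  Sum = 128.63125 µg/mL·hr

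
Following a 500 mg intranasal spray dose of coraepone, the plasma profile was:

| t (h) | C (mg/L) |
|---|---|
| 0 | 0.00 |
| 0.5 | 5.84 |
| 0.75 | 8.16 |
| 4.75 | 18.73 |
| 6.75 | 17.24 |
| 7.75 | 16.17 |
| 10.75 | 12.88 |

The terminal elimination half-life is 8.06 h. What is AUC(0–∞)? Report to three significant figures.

Trapezoidal AUC_0→10.75:
  [0→0.5]: (0.00+5.84)/2 × 0.5 = 1.46
  [0.5→0.75]: (5.84+8.16)/2 × 0.25 = 1.75
  [0.75→4.75]: (8.16+18.73)/2 × 4 = 53.78
  [4.75→6.75]: (18.73+17.24)/2 × 2 = 35.97
  [6.75→7.75]: (17.24+16.17)/2 × 1 = 16.705
  [7.75→10.75]: (16.17+12.88)/2 × 3 = 43.575
  Sum = 153.24 mg/L·h
k_e = ln2 / t½ = 0.693147 / 8.06 = 0.0860 h^-1
Extrapolated tail: C_last / k_e = 12.88 / 0.086 = 149.767
AUC_0→∞ = 153.24 + 149.767 = 303.007 mg/L·h

AUC = 303 mg/L·h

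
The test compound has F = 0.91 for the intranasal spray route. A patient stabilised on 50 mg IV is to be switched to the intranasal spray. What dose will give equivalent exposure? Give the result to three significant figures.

D_intranasal = 54.9 mg

For equal systemic exposure: F × D_ev = D_iv
D_ev = D_iv / F = 50 / 0.91 = 54.9451 mg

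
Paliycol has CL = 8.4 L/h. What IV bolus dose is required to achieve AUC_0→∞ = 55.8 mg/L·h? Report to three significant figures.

Dose_iv = CL × AUC_0→∞
     = 8.4 × 55.8 = 468.72 mg

Dose = 469 mg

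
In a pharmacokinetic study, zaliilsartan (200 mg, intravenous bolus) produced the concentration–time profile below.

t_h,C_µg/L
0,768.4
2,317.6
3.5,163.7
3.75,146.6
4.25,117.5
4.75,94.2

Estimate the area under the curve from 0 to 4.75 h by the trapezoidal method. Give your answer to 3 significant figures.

AUC = 1600 µg/L·h

Trapezoidal AUC_0→4.75:
  [0→2]: (768.4+317.6)/2 × 2 = 1086.0
  [2→3.5]: (317.6+163.7)/2 × 1.5 = 360.975
  [3.5→3.75]: (163.7+146.6)/2 × 0.25 = 38.7875
  [3.75→4.25]: (146.6+117.5)/2 × 0.5 = 66.025
  [4.25→4.75]: (117.5+94.2)/2 × 0.5 = 52.925
  Sum = 1604.7125 µg/L·h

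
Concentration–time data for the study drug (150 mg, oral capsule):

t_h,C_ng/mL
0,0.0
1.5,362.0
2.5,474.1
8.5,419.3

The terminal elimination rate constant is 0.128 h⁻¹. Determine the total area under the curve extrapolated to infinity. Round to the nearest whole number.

AUC = 6646 ng/mL·h

Trapezoidal AUC_0→8.5:
  [0→1.5]: (0.0+362.0)/2 × 1.5 = 271.5
  [1.5→2.5]: (362.0+474.1)/2 × 1 = 418.05
  [2.5→8.5]: (474.1+419.3)/2 × 6 = 2680.2
  Sum = 3369.75 ng/mL·h
Extrapolated tail: C_last / k_e = 419.3 / 0.128 = 3275.781
AUC_0→∞ = 3369.75 + 3275.781 = 6645.531 ng/mL·h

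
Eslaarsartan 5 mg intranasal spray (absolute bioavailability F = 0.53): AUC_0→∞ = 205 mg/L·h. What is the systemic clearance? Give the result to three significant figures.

CL = 0.0129 L/h

CL = F × Dose / AUC_0→∞
   = 0.53 × 5 / 205 = 0.0129268 L/h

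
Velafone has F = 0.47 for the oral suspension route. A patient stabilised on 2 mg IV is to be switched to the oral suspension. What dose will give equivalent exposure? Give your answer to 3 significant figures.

For equal systemic exposure: F × D_ev = D_iv
D_ev = D_iv / F = 2 / 0.47 = 4.25532 mg

D_oral = 4.26 mg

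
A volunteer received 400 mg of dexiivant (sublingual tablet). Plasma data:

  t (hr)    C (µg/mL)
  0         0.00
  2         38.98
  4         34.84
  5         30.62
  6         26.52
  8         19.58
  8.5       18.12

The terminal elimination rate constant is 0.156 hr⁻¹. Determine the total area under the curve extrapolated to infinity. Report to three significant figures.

Trapezoidal AUC_0→8.5:
  [0→2]: (0.00+38.98)/2 × 2 = 38.98
  [2→4]: (38.98+34.84)/2 × 2 = 73.82
  [4→5]: (34.84+30.62)/2 × 1 = 32.73
  [5→6]: (30.62+26.52)/2 × 1 = 28.57
  [6→8]: (26.52+19.58)/2 × 2 = 46.1
  [8→8.5]: (19.58+18.12)/2 × 0.5 = 9.425
  Sum = 229.625 µg/mL·hr
Extrapolated tail: C_last / k_e = 18.12 / 0.156 = 116.154
AUC_0→∞ = 229.625 + 116.154 = 345.779 µg/mL·hr

AUC = 346 µg/mL·hr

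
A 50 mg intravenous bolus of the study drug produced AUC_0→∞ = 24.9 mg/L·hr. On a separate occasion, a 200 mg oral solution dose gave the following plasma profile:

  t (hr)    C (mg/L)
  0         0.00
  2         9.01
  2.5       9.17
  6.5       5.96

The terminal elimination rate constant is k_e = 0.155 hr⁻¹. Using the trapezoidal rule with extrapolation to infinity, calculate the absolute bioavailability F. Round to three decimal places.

F = 0.826

Trapezoidal AUC_0→6.5 (oral solution):
  [0→2]: (0.00+9.01)/2 × 2 = 9.01
  [2→2.5]: (9.01+9.17)/2 × 0.5 = 4.545
  [2.5→6.5]: (9.17+5.96)/2 × 4 = 30.26
  Sum = 43.815 mg/L·hr
Tail: C_last/k_e = 5.96/0.155 = 38.452
AUC_0→∞ (oral solution) = 43.815 + 38.452 = 82.267 mg/L·hr
F = (AUC_ev/D_ev)/(AUC_iv/D_iv) = (82.267/200)/(24.9/50) = 0.411335/0.498 = 0.8260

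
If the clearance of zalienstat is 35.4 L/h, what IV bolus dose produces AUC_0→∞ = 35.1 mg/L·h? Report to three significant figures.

Dose_iv = CL × AUC_0→∞
     = 35.4 × 35.1 = 1242.54 mg

Dose = 1240 mg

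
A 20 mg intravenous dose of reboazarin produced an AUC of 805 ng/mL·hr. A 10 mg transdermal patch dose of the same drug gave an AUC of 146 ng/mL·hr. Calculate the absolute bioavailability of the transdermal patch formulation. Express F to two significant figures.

F = (AUC_ev / D_ev) / (AUC_iv / D_iv)
  = (146/10) / (805/20)
  = 14.6 / 40.25 = 0.3627

F = 0.36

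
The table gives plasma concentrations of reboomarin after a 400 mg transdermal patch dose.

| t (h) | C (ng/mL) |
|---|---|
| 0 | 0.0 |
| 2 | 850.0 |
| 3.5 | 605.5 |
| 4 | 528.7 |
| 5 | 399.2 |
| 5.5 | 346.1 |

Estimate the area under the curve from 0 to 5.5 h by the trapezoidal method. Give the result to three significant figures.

AUC = 2880 ng/mL·h

Trapezoidal AUC_0→5.5:
  [0→2]: (0.0+850.0)/2 × 2 = 850.0
  [2→3.5]: (850.0+605.5)/2 × 1.5 = 1091.625
  [3.5→4]: (605.5+528.7)/2 × 0.5 = 283.55
  [4→5]: (528.7+399.2)/2 × 1 = 463.95
  [5→5.5]: (399.2+346.1)/2 × 0.5 = 186.325
  Sum = 2875.45 ng/mL·h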